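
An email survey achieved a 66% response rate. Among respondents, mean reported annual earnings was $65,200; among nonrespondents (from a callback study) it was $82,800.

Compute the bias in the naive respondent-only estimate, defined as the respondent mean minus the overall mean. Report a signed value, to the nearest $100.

-$6,000

Nonresponse fraction = 1 − 0.66 = 0.34.
Bias = (nonresponse fraction) × (respondent mean − nonrespondent mean)
     = 0.34 × (65,200 − 82,800) = 0.34 × -17,600 = -5984.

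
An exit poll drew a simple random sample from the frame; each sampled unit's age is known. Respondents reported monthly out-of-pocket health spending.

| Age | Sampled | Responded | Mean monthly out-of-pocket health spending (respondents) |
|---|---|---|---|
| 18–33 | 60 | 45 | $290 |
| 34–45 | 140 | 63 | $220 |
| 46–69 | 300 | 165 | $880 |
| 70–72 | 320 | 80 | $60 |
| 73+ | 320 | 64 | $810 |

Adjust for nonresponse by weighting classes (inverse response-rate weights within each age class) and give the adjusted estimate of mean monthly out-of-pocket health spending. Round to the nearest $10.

$520

Class response rates: 18–33 45/60 = 75%, 34–45 63/140 = 45%, 46–69 165/300 = 55%, 70–72 80/320 = 25%, 73+ 64/320 = 20%.
Inverse-response-rate weighting restores each class to its sampled count, so class totals weight by n_sampled:
  18–33: 60 × 290 = 17,400
  34–45: 140 × 220 = 30,800
  46–69: 300 × 880 = 264,000
  70–72: 320 × 60 = 19,200
  73+: 320 × 810 = 259,200
Adjusted estimate = 590,600 / 1,140 = 518.07 → $520.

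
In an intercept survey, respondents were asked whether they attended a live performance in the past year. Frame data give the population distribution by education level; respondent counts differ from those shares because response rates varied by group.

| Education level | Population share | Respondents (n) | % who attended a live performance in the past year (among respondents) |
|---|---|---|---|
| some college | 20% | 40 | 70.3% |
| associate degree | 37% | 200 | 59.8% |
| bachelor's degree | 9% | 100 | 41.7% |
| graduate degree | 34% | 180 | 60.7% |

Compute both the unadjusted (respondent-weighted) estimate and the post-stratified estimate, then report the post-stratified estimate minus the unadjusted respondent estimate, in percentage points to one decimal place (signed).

+3.1 percentage points

Without adjustment, the pooled respondent share is:
  (40/520)×70.3 + (200/520)×59.8 + (100/520)×41.7 + (180/520)×60.7 = 57.4385%
Post-stratified estimate weights by population shares:
  0.2×70.3 + 0.37×59.8 + 0.09×41.7 + 0.34×60.7 = 60.577%
Difference = 60.577 − 57.4385 = 3.1385 pp.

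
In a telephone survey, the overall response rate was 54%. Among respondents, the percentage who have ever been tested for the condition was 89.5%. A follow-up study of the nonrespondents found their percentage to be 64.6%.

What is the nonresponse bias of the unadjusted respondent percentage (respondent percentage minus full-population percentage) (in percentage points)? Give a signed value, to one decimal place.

+11.5 percentage points

Nonresponse fraction = 1 − 0.54 = 0.46.
Bias = (nonresponse fraction) × (respondent percentage − nonrespondent percentage)
     = 0.46 × (89.5 − 64.6) = 0.46 × 24.9 = 11.454.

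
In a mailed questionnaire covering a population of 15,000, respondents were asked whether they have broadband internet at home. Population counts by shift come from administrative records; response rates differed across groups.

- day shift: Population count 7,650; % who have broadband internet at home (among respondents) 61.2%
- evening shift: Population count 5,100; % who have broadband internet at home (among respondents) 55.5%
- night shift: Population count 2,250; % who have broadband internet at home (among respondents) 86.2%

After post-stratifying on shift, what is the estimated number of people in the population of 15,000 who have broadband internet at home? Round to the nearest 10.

9,450

Apply each group's respondent rate to its population count:
  day shift: 7,650 × 61.2% = 4681.8
  evening shift: 5,100 × 55.5% = 2830.5
  night shift: 2,250 × 86.2% = 1939.5
Estimated total = 9451.8 → 9,450.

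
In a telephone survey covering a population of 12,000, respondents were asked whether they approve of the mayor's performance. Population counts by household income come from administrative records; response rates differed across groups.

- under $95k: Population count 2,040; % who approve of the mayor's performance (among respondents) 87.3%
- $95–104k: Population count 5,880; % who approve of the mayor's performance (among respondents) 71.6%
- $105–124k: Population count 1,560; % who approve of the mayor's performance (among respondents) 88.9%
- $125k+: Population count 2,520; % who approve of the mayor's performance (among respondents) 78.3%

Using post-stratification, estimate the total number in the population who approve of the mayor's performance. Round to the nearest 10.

Each cell contributes its population count × the respondent rate:
  under $95k: 2,040 × 87.3% = 1780.92
  $95–104k: 5,880 × 71.6% = 4210.08
  $105–124k: 1,560 × 88.9% = 1386.84
  $125k+: 2,520 × 78.3% = 1973.16
Estimated total = 9351 → 9,350.

9,350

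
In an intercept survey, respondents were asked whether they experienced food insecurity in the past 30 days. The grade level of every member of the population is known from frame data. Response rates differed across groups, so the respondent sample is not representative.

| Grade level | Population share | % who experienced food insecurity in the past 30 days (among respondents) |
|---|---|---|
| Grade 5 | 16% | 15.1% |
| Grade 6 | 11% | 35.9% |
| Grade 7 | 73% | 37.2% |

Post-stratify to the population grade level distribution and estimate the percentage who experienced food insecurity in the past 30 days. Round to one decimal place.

33.5%

Each cell contributes population-share × respondent value:
  Grade 5: 0.16 × 15.1 = 2.416
  Grade 6: 0.11 × 35.9 = 3.949
  Grade 7: 0.73 × 37.2 = 27.156
Post-stratified estimate = 33.521 → 33.5%.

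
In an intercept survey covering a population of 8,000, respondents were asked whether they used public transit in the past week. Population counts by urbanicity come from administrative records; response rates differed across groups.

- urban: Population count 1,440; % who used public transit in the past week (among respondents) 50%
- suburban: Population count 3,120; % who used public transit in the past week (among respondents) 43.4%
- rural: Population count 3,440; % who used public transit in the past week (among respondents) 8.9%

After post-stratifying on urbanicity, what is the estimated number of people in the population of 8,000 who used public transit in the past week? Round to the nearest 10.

Apply each group's respondent rate to its population count:
  urban: 1,440 × 50% = 720
  suburban: 3,120 × 43.4% = 1354.08
  rural: 3,440 × 8.9% = 306.16
Estimated total = 2380.24 → 2,380.

2,380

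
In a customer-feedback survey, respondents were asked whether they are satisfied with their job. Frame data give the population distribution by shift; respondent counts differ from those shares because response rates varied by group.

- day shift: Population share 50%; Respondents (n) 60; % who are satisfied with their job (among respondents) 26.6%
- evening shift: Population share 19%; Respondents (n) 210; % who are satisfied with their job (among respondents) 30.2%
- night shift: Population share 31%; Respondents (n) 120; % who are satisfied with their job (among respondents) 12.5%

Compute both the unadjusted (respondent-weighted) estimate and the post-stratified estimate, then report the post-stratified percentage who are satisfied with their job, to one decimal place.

22.9%

Naive respondent-only estimate (weights = respondent counts):
  (60/390)×26.6 + (210/390)×30.2 + (120/390)×12.5 = 24.2%
Reweighting by population shift shares:
  0.5×26.6 + 0.19×30.2 + 0.31×12.5 = 22.913%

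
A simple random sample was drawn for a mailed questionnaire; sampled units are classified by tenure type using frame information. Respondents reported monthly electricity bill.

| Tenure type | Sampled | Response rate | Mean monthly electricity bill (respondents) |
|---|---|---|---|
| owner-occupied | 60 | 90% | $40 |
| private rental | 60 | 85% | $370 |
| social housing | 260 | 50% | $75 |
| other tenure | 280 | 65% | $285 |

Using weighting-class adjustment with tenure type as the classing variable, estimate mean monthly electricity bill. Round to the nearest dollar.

$188

With weight = n_sampled/n_responded per class, the weighted class total is n_sampled:
  owner-occupied: 60 × 40 = 2400
  private rental: 60 × 370 = 22,200
  social housing: 260 × 75 = 19,500
  other tenure: 280 × 285 = 79,800
Adjusted estimate = 123,900 / 660 = 187.727 → $188.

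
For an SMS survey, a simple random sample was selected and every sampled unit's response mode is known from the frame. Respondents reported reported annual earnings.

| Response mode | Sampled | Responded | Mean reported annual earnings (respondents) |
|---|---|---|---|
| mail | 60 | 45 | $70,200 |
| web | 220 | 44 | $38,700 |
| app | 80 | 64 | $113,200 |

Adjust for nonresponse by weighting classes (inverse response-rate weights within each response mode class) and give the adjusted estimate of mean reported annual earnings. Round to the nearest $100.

Class response rates: mail 45/60 = 75%, web 44/220 = 20%, app 64/80 = 80%.
Each respondent's weight = sampled/responded in their class; summing within a class gives n_sampled, so:
  mail: 60 × 70,200 = 4,212,000
  web: 220 × 38,700 = 8,514,000
  app: 80 × 113,200 = 9,056,000
Adjusted estimate = 21,782,000 / 360 = 60505.6 → $60,500.

$60,500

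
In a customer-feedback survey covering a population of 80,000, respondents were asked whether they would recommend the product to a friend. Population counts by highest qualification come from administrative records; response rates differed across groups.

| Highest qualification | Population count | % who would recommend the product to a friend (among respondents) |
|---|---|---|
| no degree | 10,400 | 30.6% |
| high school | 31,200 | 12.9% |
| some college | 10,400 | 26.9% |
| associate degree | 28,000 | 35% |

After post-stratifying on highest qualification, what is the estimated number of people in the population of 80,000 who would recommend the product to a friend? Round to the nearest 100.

19,800

Estimated count per cell = population count × respondent percentage:
  no degree: 10,400 × 30.6% = 3182.4
  high school: 31,200 × 12.9% = 4024.8
  some college: 10,400 × 26.9% = 2797.6
  associate degree: 28,000 × 35% = 9800
Estimated total = 19804.8 → 19,800.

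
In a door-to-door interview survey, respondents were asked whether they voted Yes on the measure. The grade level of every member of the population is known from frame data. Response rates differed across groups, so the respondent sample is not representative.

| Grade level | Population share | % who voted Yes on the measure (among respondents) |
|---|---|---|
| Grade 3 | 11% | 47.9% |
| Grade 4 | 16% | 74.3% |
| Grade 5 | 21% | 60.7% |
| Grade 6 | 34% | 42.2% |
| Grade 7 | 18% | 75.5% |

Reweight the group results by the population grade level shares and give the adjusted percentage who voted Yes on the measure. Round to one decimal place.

Each cell contributes population-share × respondent value:
  Grade 3: 0.11 × 47.9 = 5.269
  Grade 4: 0.16 × 74.3 = 11.888
  Grade 5: 0.21 × 60.7 = 12.747
  Grade 6: 0.34 × 42.2 = 14.348
  Grade 7: 0.18 × 75.5 = 13.59
Post-stratified estimate = 57.842 → 57.8%.

57.8%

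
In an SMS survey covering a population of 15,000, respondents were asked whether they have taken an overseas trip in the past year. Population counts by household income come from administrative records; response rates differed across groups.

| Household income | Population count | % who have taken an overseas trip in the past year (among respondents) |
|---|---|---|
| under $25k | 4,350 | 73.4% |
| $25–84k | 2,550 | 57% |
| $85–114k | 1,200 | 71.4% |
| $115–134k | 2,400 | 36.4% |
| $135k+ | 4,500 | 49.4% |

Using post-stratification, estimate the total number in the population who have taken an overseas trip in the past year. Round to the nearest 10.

Apply each group's respondent rate to its population count:
  under $25k: 4,350 × 73.4% = 3192.9
  $25–84k: 2,550 × 57% = 1453.5
  $85–114k: 1,200 × 71.4% = 856.8
  $115–134k: 2,400 × 36.4% = 873.6
  $135k+: 4,500 × 49.4% = 2223
Estimated total = 8599.8 → 8,600.

8,600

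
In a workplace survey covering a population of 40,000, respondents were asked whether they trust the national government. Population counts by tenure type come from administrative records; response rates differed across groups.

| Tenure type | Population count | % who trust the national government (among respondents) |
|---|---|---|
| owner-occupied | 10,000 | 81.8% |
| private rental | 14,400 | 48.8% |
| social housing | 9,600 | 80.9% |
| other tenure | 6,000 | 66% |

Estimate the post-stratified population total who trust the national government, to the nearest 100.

26,900

Each cell contributes its population count × the respondent rate:
  owner-occupied: 10,000 × 81.8% = 8180
  private rental: 14,400 × 48.8% = 7027.2
  social housing: 9,600 × 80.9% = 7766.4
  other tenure: 6,000 × 66% = 3960
Estimated total = 26933.6 → 26,900.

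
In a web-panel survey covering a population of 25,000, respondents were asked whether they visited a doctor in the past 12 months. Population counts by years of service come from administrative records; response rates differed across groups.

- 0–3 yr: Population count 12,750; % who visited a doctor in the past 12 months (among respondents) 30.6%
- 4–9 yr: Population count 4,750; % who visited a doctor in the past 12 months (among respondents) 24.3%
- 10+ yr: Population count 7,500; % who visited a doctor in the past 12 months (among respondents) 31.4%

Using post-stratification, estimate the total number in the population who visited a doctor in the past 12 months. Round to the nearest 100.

7,400

Estimated count per cell = population count × respondent percentage:
  0–3 yr: 12,750 × 30.6% = 3901.5
  4–9 yr: 4,750 × 24.3% = 1154.25
  10+ yr: 7,500 × 31.4% = 2355
Estimated total = 7410.75 → 7,400.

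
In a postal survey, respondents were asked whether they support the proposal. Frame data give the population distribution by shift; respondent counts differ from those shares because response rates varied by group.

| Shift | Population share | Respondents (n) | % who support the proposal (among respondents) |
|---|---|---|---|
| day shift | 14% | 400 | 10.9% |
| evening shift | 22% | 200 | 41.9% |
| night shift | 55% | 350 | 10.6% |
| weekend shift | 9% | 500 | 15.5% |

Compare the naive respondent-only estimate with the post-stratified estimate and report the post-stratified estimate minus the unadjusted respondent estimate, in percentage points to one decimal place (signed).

+1.3 percentage points

Naive respondent-only estimate (weights = respondent counts):
  (400/1450)×10.9 + (200/1450)×41.9 + (350/1450)×10.6 + (500/1450)×15.5 = 16.6897%
Post-stratified estimate weights by population shares:
  0.14×10.9 + 0.22×41.9 + 0.55×10.6 + 0.09×15.5 = 17.969%
Difference = 17.969 − 16.6897 = 1.2793 pp.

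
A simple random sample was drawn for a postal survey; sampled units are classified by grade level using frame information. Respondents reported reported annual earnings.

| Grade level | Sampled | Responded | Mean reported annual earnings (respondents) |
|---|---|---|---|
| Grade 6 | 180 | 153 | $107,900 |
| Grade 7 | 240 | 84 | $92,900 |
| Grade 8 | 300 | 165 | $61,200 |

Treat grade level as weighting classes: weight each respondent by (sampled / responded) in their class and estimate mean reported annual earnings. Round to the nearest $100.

Response rates by class: Grade 6 153/180 = 85%, Grade 7 84/240 = 35%, Grade 8 165/300 = 55%.
Inverse-response-rate weighting restores each class to its sampled count, so class totals weight by n_sampled:
  Grade 6: 180 × 107,900 = 19,422,000
  Grade 7: 240 × 92,900 = 22,296,000
  Grade 8: 300 × 61,200 = 18,360,000
Adjusted estimate = 60,078,000 / 720 = 83441.7 → $83,400.

$83,400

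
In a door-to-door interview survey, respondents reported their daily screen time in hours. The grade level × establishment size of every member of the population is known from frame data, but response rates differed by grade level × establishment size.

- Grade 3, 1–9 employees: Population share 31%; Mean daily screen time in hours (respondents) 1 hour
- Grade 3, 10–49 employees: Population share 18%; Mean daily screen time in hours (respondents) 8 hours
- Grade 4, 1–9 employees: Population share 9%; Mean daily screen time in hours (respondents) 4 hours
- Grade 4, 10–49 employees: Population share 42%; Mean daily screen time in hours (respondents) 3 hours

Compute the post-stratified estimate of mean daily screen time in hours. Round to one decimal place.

Each cell contributes population-share × respondent value:
  Grade 3, 1–9 employees: 0.31 × 1 = 0.31
  Grade 3, 10–49 employees: 0.18 × 8 = 1.44
  Grade 4, 1–9 employees: 0.09 × 4 = 0.36
  Grade 4, 10–49 employees: 0.42 × 3 = 1.26
Post-stratified estimate = 3.37 → 3.4.

3.4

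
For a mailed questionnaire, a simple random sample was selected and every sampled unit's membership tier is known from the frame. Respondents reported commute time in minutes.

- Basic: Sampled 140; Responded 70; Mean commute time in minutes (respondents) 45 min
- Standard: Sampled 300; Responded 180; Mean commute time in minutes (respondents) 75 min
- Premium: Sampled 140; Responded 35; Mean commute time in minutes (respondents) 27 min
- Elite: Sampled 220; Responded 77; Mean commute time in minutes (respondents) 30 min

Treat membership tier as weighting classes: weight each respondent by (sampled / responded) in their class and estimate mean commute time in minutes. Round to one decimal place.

Response rates by class: Basic 70/140 = 50%, Standard 180/300 = 60%, Premium 35/140 = 25%, Elite 77/220 = 35%.
Each respondent's weight = sampled/responded in their class; summing within a class gives n_sampled, so:
  Basic: 140 × 45 = 6300
  Standard: 300 × 75 = 22,500
  Premium: 140 × 27 = 3780
  Elite: 220 × 30 = 6600
Adjusted estimate = 39,180 / 800 = 48.975 → 49.0.

49.0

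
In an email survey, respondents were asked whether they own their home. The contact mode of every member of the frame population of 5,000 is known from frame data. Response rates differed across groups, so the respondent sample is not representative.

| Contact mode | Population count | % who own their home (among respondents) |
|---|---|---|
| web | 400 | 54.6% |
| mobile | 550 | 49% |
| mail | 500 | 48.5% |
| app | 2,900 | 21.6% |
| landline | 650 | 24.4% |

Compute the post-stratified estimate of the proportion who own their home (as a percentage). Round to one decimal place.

Weight each group's respondent value by its population share:
  web: (400/5,000) × 54.6 = 4.368
  mobile: (550/5,000) × 49 = 5.39
  mail: (500/5,000) × 48.5 = 4.85
  app: (2,900/5,000) × 21.6 = 12.528
  landline: (650/5,000) × 24.4 = 3.172
Post-stratified estimate = 30.308 → 30.3%.

30.3%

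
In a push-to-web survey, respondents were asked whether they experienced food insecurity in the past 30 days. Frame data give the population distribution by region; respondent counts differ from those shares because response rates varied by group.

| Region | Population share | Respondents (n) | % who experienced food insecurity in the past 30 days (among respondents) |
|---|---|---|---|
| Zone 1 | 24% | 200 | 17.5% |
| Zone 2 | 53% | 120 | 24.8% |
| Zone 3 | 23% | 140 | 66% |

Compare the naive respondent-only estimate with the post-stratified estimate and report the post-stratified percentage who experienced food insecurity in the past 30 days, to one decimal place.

32.5%

Naive respondent-only estimate (weights = respondent counts):
  (200/460)×17.5 + (120/460)×24.8 + (140/460)×66 = 34.1652%
Post-stratifying to population shares instead:
  0.24×17.5 + 0.53×24.8 + 0.23×66 = 32.524%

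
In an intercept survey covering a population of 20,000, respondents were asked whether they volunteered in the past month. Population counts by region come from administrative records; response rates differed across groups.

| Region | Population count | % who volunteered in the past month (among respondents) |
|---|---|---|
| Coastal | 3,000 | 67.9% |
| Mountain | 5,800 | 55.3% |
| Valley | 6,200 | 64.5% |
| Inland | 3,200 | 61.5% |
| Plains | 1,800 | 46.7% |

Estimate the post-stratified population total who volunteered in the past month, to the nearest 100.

Each cell contributes its population count × the respondent rate:
  Coastal: 3,000 × 67.9% = 2037
  Mountain: 5,800 × 55.3% = 3207.4
  Valley: 6,200 × 64.5% = 3999
  Inland: 3,200 × 61.5% = 1968
  Plains: 1,800 × 46.7% = 840.6
Estimated total = 12,052 → 12,100.

12,100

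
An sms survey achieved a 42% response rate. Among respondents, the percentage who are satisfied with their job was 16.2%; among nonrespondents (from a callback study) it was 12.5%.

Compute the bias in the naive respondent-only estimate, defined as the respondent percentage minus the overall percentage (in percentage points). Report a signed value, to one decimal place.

Nonresponse fraction = 1 − 0.42 = 0.58.
Bias = (nonresponse fraction) × (respondent percentage − nonrespondent percentage)
     = 0.58 × (16.2 − 12.5) = 0.58 × 3.7 = 2.146.

+2.1 percentage points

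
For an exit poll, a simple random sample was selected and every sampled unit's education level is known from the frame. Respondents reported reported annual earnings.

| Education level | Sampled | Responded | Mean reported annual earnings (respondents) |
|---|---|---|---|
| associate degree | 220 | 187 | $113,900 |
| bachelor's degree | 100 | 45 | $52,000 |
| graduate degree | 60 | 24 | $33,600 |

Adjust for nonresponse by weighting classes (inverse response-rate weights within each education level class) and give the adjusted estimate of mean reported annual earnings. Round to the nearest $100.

Class response rates: associate degree 187/220 = 85%, bachelor's degree 45/100 = 45%, graduate degree 24/60 = 40%.
Each respondent's weight = sampled/responded in their class; summing within a class gives n_sampled, so:
  associate degree: 220 × 113,900 = 25,058,000
  bachelor's degree: 100 × 52,000 = 5,200,000
  graduate degree: 60 × 33,600 = 2,016,000
Adjusted estimate = 32,274,000 / 380 = 84931.6 → $84,900.

$84,900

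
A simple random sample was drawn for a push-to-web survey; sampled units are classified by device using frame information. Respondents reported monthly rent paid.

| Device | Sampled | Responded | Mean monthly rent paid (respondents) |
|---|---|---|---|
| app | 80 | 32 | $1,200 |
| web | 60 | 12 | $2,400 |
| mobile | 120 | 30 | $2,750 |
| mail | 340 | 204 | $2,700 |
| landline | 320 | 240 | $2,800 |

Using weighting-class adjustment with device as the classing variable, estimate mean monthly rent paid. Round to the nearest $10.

Class response rates: app 32/80 = 40%, web 12/60 = 20%, mobile 30/120 = 25%, mail 204/340 = 60%, landline 240/320 = 75%.
Inverse-response-rate weighting restores each class to its sampled count, so class totals weight by n_sampled:
  app: 80 × 1200 = 96,000
  web: 60 × 2400 = 144,000
  mobile: 120 × 2750 = 330,000
  mail: 340 × 2700 = 918,000
  landline: 320 × 2800 = 896,000
Adjusted estimate = 2,384,000 / 920 = 2591.3 → $2,590.

$2,590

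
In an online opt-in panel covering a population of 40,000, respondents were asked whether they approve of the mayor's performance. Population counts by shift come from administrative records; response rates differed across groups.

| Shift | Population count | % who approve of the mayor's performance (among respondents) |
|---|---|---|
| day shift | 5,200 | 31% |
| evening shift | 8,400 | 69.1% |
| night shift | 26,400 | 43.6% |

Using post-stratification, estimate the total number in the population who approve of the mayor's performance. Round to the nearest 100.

Each cell contributes its population count × the respondent rate:
  day shift: 5,200 × 31% = 1612
  evening shift: 8,400 × 69.1% = 5804.4
  night shift: 26,400 × 43.6% = 11510.4
Estimated total = 18926.8 → 18,900.

18,900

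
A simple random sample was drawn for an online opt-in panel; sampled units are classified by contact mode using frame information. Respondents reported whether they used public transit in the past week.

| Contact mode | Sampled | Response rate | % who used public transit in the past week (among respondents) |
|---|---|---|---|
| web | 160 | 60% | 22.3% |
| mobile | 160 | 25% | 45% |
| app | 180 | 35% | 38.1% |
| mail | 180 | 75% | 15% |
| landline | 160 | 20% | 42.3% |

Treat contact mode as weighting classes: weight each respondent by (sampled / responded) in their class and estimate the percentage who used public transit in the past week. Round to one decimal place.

Each respondent's weight = sampled/responded in their class; summing within a class gives n_sampled, so:
  web: 160 × 22.3 = 3568
  mobile: 160 × 45 = 7200
  app: 180 × 38.1 = 6858
  mail: 180 × 15 = 2700
  landline: 160 × 42.3 = 6768
Adjusted estimate = 27,094 / 840 = 32.2548 → 32.3%.

32.3%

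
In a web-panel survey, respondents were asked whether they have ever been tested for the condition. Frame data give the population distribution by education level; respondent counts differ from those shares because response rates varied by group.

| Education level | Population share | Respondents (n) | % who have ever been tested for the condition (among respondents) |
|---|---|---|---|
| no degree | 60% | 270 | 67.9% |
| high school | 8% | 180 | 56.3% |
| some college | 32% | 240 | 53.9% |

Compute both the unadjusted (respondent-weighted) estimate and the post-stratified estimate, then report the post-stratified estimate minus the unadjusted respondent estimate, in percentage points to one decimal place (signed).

Without adjustment, the pooled respondent share is:
  (270/690)×67.9 + (180/690)×56.3 + (240/690)×53.9 = 60.0043%
Post-stratified estimate weights by population shares:
  0.6×67.9 + 0.08×56.3 + 0.32×53.9 = 62.492%
Difference = 62.492 − 60.0043 = 2.4877 pp.

+2.5 percentage points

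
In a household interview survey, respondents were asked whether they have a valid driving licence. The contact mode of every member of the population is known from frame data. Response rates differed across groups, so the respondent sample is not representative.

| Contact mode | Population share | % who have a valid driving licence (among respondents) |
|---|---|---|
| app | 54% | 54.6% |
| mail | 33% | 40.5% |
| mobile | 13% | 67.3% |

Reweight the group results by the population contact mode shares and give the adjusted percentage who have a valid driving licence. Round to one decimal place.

51.6%

Weight each group's respondent value by its population share:
  app: 0.54 × 54.6 = 29.484
  mail: 0.33 × 40.5 = 13.365
  mobile: 0.13 × 67.3 = 8.749
Post-stratified estimate = 51.598 → 51.6%.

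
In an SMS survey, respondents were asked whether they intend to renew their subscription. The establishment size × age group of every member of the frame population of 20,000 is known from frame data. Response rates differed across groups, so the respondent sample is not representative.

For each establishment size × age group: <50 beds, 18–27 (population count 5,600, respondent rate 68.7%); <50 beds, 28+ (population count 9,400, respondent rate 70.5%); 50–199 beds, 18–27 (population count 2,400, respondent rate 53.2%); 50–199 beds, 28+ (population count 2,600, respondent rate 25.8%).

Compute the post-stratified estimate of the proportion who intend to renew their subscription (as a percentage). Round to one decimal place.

62.1%

Post-stratification weights by population share, not respondent share:
  <50 beds, 18–27: (5,600/20,000) × 68.7 = 19.236
  <50 beds, 28+: (9,400/20,000) × 70.5 = 33.135
  50–199 beds, 18–27: (2,400/20,000) × 53.2 = 6.384
  50–199 beds, 28+: (2,600/20,000) × 25.8 = 3.354
Post-stratified estimate = 62.109 → 62.1%.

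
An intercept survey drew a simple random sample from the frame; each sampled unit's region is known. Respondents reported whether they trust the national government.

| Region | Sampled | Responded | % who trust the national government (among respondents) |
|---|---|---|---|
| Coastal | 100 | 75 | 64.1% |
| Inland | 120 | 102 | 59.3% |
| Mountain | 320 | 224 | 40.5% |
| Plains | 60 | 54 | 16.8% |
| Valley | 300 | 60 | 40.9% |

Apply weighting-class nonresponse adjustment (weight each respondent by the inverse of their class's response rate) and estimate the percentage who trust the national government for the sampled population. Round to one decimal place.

Class response rates: Coastal 75/100 = 75%, Inland 102/120 = 85%, Mountain 224/320 = 70%, Plains 54/60 = 90%, Valley 60/300 = 20%.
With weight = n_sampled/n_responded per class, the weighted class total is n_sampled:
  Coastal: 100 × 64.1 = 6410
  Inland: 120 × 59.3 = 7116
  Mountain: 320 × 40.5 = 12,960
  Plains: 60 × 16.8 = 1008
  Valley: 300 × 40.9 = 12,270
Adjusted estimate = 39,764 / 900 = 44.1822 → 44.2%.

44.2%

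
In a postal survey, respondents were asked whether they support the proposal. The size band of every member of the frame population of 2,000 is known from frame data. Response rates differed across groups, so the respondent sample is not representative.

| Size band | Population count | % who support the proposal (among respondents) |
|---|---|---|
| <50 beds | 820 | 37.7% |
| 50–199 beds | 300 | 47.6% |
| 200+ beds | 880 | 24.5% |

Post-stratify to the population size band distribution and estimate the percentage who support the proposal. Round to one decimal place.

33.4%

Each cell contributes population-share × respondent value:
  <50 beds: (820/2,000) × 37.7 = 15.457
  50–199 beds: (300/2,000) × 47.6 = 7.14
  200+ beds: (880/2,000) × 24.5 = 10.78
Post-stratified estimate = 33.377 → 33.4%.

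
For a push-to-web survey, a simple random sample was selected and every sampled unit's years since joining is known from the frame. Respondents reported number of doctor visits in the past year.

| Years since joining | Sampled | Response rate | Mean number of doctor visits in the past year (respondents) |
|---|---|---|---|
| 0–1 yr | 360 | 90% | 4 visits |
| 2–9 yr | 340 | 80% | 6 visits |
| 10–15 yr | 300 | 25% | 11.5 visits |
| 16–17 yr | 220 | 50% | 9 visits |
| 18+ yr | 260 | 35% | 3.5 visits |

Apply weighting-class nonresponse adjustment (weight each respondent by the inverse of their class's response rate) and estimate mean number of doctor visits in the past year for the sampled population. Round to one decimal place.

6.6

With weight = n_sampled/n_responded per class, the weighted class total is n_sampled:
  0–1 yr: 360 × 4 = 1440
  2–9 yr: 340 × 6 = 2040
  10–15 yr: 300 × 11.5 = 3450
  16–17 yr: 220 × 9 = 1980
  18+ yr: 260 × 3.5 = 910
Adjusted estimate = 9820 / 1,480 = 6.63514 → 6.6.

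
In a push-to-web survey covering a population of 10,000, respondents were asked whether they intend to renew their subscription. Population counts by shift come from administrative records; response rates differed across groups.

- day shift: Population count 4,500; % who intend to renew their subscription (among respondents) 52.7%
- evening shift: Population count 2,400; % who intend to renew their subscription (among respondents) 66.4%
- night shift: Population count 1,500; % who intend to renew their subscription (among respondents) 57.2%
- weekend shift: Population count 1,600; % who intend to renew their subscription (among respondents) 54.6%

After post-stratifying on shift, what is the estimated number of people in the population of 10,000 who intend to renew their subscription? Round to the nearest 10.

Estimated count per cell = population count × respondent percentage:
  day shift: 4,500 × 52.7% = 2371.5
  evening shift: 2,400 × 66.4% = 1593.6
  night shift: 1,500 × 57.2% = 858
  weekend shift: 1,600 × 54.6% = 873.6
Estimated total = 5696.7 → 5,700.

5,700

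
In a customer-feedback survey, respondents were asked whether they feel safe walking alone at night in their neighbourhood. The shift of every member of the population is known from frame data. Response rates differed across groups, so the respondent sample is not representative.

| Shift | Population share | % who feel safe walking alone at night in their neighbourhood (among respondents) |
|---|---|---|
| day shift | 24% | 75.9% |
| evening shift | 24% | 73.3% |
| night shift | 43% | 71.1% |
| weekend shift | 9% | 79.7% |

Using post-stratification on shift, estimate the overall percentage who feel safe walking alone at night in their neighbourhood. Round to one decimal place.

Post-stratification weights by population share, not respondent share:
  day shift: 0.24 × 75.9 = 18.216
  evening shift: 0.24 × 73.3 = 17.592
  night shift: 0.43 × 71.1 = 30.573
  weekend shift: 0.09 × 79.7 = 7.173
Post-stratified estimate = 73.554 → 73.6%.

73.6%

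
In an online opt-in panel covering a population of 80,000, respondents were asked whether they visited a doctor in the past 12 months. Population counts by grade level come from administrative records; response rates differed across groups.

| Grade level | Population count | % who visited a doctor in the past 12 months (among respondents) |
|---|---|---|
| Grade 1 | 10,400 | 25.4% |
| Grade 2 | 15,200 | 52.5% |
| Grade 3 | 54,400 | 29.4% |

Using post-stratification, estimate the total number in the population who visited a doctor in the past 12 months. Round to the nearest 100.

Estimated count per cell = population count × respondent percentage:
  Grade 1: 10,400 × 25.4% = 2641.6
  Grade 2: 15,200 × 52.5% = 7980
  Grade 3: 54,400 × 29.4% = 15993.6
Estimated total = 26615.2 → 26,600.

26,600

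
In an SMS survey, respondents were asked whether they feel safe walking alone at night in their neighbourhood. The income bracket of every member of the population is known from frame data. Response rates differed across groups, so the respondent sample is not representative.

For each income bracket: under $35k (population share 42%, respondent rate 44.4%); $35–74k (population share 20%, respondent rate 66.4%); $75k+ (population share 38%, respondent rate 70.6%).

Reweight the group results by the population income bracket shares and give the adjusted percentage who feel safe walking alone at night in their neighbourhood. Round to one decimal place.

Each cell contributes population-share × respondent value:
  under $35k: 0.42 × 44.4 = 18.648
  $35–74k: 0.2 × 66.4 = 13.28
  $75k+: 0.38 × 70.6 = 26.828
Post-stratified estimate = 58.756 → 58.8%.

58.8%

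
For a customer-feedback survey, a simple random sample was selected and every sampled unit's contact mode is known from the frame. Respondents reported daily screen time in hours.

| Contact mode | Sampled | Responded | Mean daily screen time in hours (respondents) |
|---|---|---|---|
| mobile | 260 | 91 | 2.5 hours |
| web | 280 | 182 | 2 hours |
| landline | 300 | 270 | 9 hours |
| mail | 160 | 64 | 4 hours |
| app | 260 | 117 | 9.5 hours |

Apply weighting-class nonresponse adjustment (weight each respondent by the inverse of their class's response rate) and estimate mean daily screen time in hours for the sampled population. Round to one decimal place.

Response rates by class: mobile 91/260 = 35%, web 182/280 = 65%, landline 270/300 = 90%, mail 64/160 = 40%, app 117/260 = 45%.
With weight = n_sampled/n_responded per class, the weighted class total is n_sampled:
  mobile: 260 × 2.5 = 650
  web: 280 × 2 = 560
  landline: 300 × 9 = 2700
  mail: 160 × 4 = 640
  app: 260 × 9.5 = 2470
Adjusted estimate = 7020 / 1,260 = 5.57143 → 5.6.

5.6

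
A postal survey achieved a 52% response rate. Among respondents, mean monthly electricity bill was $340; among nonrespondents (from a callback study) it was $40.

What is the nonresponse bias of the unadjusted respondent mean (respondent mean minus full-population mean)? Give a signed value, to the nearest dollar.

Nonresponse fraction = 1 − 0.52 = 0.48.
Bias = (nonresponse fraction) × (respondent mean − nonrespondent mean)
     = 0.48 × (340 − 40) = 0.48 × 300 = 144.

+$144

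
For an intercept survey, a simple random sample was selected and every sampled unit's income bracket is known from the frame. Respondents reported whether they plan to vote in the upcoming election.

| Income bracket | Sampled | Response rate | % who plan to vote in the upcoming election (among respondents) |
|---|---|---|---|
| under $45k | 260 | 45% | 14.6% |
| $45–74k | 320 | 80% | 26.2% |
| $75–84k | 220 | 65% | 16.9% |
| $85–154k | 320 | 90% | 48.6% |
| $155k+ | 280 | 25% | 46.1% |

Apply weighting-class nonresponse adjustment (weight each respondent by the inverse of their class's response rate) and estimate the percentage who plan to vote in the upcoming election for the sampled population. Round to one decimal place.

31.7%

Inverse-response-rate weighting restores each class to its sampled count, so class totals weight by n_sampled:
  under $45k: 260 × 14.6 = 3796
  $45–74k: 320 × 26.2 = 8384
  $75–84k: 220 × 16.9 = 3718
  $85–154k: 320 × 48.6 = 15,552
  $155k+: 280 × 46.1 = 12,908
Adjusted estimate = 44,358 / 1,400 = 31.6843 → 31.7%.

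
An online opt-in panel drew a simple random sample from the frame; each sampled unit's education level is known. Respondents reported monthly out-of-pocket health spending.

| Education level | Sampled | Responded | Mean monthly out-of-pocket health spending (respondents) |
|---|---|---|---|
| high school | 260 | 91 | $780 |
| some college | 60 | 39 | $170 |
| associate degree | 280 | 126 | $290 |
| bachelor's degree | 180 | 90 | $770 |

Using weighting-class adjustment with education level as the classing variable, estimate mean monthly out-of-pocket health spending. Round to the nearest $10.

$550

Response rates by class: high school 91/260 = 35%, some college 39/60 = 65%, associate degree 126/280 = 45%, bachelor's degree 90/180 = 50%.
With weight = n_sampled/n_responded per class, the weighted class total is n_sampled:
  high school: 260 × 780 = 202,800
  some college: 60 × 170 = 10,200
  associate degree: 280 × 290 = 81,200
  bachelor's degree: 180 × 770 = 138,600
Adjusted estimate = 432,800 / 780 = 554.872 → $550.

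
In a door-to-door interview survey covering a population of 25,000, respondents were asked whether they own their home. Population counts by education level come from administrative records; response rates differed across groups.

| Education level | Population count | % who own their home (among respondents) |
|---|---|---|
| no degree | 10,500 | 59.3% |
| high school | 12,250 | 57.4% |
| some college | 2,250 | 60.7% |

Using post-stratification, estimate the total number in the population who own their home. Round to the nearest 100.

14,600

Estimated count per cell = population count × respondent percentage:
  no degree: 10,500 × 59.3% = 6226.5
  high school: 12,250 × 57.4% = 7031.5
  some college: 2,250 × 60.7% = 1365.75
Estimated total = 14623.8 → 14,600.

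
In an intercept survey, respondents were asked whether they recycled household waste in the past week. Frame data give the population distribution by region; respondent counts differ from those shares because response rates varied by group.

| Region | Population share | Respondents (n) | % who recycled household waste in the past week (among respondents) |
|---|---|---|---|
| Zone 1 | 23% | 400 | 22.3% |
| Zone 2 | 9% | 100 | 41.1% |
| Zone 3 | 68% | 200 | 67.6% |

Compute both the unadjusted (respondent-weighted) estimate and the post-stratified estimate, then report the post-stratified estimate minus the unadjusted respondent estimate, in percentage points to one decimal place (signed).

Naive respondent-only estimate (weights = respondent counts):
  (400/700)×22.3 + (100/700)×41.1 + (200/700)×67.6 = 37.9286%
Post-stratifying to population shares instead:
  0.23×22.3 + 0.09×41.1 + 0.68×67.6 = 54.796%
Difference = 54.796 − 37.9286 = 16.8674 pp.

+16.9 percentage points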